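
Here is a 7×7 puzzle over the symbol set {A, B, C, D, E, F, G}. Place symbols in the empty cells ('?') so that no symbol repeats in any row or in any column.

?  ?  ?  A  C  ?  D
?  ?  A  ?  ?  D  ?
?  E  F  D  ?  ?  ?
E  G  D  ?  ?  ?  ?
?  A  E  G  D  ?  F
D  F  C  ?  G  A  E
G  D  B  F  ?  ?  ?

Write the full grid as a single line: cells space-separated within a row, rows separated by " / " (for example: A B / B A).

F B G A C E D / B C A E F D G / A E F D B G C / E G D C A F B / C A E G D B F / D F C B G A E / G D B F E C A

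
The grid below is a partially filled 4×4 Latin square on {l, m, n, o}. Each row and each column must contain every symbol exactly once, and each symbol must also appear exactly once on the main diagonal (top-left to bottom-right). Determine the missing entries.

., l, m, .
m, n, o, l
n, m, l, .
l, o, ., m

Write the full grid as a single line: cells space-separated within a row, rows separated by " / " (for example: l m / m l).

(r1,c1) = o
(r1,c4) = n
(r3,c4) = o
(r4,c3) = n

o l m n / m n o l / n m l o / l o n m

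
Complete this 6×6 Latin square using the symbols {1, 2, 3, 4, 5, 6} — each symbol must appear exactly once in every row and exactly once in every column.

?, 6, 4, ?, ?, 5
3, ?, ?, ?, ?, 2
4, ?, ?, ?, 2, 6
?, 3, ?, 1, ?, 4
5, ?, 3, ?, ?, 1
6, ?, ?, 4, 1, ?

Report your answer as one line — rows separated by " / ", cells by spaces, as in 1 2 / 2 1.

1 6 4 2 3 5 / 3 4 1 5 6 2 / 4 1 5 3 2 6 / 2 3 6 1 5 4 / 5 2 3 6 4 1 / 6 5 2 4 1 3

(r1,c5) = 3
(r4,c1) = 2
(r6,c6) = 3
(r1,c1) = 1
(r1,c4) = 2
(r5,c4) = 6
(r5,c5) = 4
(r2,c4) = 5
(r2,c5) = 6
(r3,c4) = 3
(r4,c5) = 5
(r5,c2) = 2
(r6,c2) = 5
(r6,c3) = 2
(r2,c3) = 1
(r3,c2) = 1
(r3,c3) = 5
(r4,c3) = 6
(r2,c2) = 4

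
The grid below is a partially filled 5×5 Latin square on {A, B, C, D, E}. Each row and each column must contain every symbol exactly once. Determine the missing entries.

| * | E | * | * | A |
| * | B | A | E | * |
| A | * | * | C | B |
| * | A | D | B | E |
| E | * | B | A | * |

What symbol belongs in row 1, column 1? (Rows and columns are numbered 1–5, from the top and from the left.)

B

(r1,c3) = C
(r1,c4) = D
(r3,c2) = D
(r3,c3) = E
(r4,c1) = C
(r5,c2) = C
(r5,c5) = D
(r1,c1) = B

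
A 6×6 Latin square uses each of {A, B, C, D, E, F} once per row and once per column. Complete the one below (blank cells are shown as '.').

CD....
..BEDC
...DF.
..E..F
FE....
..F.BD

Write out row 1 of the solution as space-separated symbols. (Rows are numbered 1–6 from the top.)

C D A F E B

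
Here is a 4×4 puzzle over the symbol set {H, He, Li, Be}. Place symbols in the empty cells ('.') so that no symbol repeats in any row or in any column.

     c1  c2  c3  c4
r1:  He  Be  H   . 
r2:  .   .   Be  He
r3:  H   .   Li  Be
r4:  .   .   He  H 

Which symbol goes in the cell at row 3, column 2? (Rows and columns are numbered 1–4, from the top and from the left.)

row 1 has {H,He,Be}; column 4 has {H,He,Be} — only Li is left for (r1,c4).
row 2 has {He,Be}; column 1 has {H,He} — only Li is left for (r2,c1).
row 2 has {He,Li,Be}; column 2 has {Be} — only H is left for (r2,c2).
row 3 has {H,Li,Be}; column 2 has {H,Be} — only He is left for (r3,c2).

He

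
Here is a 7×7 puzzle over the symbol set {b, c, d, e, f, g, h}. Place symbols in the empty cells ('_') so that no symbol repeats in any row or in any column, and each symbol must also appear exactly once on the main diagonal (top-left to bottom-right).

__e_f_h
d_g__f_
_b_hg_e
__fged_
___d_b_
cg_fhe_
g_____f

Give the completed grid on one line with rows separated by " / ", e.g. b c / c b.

(r1,c1) = b
(r1,c4) = c
(r1,c6) = g
(r3,c1) = f
(r3,c6) = c
(r4,c1) = h
(r4,c2) = c
(r4,c7) = b
(r5,c1) = e
(r5,c5) = c
(r5,c7) = g
(r6,c7) = d
(r7,c6) = h
(r1,c2) = d
(r2,c2) = h
(r2,c5) = b
(r2,c7) = c
(r3,c3) = d
(r5,c2) = f
(r5,c3) = h
(r6,c3) = b
(r7,c2) = e
(r7,c3) = c
(r7,c4) = b
(r7,c5) = d
(r2,c4) = e

b d e c f g h / d h g e b f c / f b d h g c e / h c f g e d b / e f h d c b g / c g b f h e d / g e c b d h f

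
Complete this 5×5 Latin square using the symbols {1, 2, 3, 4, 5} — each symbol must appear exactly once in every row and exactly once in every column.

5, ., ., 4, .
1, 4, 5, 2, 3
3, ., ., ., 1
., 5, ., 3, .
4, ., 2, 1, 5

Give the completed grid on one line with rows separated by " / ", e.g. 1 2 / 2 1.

(r1,c5) = 2
(r3,c2) = 2
(r3,c3) = 4
(r3,c4) = 5
(r4,c1) = 2
(r4,c3) = 1
(r4,c5) = 4
(r5,c2) = 3
(r1,c2) = 1
(r1,c3) = 3

5 1 3 4 2 / 1 4 5 2 3 / 3 2 4 5 1 / 2 5 1 3 4 / 4 3 2 1 5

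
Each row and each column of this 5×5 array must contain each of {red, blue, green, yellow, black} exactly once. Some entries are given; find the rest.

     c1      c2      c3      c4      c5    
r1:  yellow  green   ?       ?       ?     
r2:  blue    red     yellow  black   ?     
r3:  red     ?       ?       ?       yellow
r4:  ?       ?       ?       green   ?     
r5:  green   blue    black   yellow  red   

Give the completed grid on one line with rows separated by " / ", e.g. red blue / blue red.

yellow green blue red black / blue red yellow black green / red black green blue yellow / black yellow red green blue / green blue black yellow red

(r2,c5) = green
(r3,c2) = black
(r3,c4) = blue
(r4,c1) = black
(r4,c2) = yellow
(r4,c5) = blue
(r1,c4) = red
(r1,c5) = black
(r3,c3) = green
(r4,c3) = red
(r1,c3) = blue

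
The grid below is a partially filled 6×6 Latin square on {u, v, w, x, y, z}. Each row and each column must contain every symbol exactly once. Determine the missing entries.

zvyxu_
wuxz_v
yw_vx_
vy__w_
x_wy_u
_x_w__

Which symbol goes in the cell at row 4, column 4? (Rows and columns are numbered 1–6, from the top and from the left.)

u

(r1,c6): row 1 has {u,v,x,y,z}; column 6 has {u,v}, so it must be w.
(r2,c5): row 2 has {u,v,w,x,z}; column 5 has {u,w,x}, so it must be y.
(r3,c6): row 3 has {v,w,x,y}; column 6 has {u,v,w}, so it must be z.
(r4,c4): row 4 has {v,w,y}; column 4 has {v,w,x,y,z}, so it must be u.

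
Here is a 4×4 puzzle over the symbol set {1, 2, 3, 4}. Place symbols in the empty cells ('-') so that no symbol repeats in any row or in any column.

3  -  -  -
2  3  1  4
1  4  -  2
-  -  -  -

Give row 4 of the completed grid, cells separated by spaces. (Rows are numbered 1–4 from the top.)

4 1 2 3

row 1 has {3}; column 4 has {2,4} — only 1 is left for (r1,c4).
row 3 has {1,2,4}; column 3 has {1} — only 3 is left for (r3,c3).
row 4 is empty so far; column 1 has {1,2,3} — only 4 is left for (r4,c1).
row 4 has {4}; column 3 has {1,3} — only 2 is left for (r4,c3).
row 4 has {2,4}; column 4 has {1,2,4} — only 3 is left for (r4,c4).
row 1 has {1,3}; column 2 has {3,4} — only 2 is left for (r1,c2).
row 1 has {1,2,3}; column 3 has {1,2,3} — only 4 is left for (r1,c3).
row 4 has {2,3,4}; column 2 has {2,3,4} — only 1 is left for (r4,c2).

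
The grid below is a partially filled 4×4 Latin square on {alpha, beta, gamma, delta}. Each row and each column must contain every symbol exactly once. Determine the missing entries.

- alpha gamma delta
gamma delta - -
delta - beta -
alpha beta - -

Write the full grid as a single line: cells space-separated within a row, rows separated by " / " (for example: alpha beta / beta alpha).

beta alpha gamma delta / gamma delta alpha beta / delta gamma beta alpha / alpha beta delta gamma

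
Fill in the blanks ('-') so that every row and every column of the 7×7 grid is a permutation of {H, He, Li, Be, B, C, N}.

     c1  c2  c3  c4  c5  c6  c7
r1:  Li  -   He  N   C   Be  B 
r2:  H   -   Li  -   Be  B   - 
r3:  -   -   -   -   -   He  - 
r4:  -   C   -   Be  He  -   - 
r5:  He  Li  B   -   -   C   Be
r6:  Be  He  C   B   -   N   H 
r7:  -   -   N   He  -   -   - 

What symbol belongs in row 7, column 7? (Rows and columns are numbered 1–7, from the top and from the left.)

(r1,c2) = H
(r2,c2) = N
(r2,c4) = C
(r2,c7) = He
(r4,c3) = H
(r4,c6) = Li
(r4,c7) = N
(r5,c4) = H
(r5,c5) = N
(r6,c5) = Li
(r7,c6) = H
(r3,c3) = Be
(r3,c4) = Li
(r3,c7) = C
(r4,c1) = B
(r7,c1) = C
(r7,c5) = B
(r7,c7) = Li

Li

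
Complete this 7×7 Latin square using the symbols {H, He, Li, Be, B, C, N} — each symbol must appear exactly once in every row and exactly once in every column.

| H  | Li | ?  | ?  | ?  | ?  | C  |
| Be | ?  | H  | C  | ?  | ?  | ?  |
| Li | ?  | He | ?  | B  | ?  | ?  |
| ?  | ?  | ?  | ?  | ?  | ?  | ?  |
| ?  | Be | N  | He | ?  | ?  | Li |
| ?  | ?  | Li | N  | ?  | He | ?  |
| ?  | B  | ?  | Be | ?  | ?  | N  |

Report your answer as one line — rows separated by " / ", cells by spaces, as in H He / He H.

H Li Be B He N C / Be He H C N Li B / Li N He H B C Be / N H B Li C Be He / C Be N He H B Li / B C Li N Be He H / He B C Be Li H N

Cell (r1,c4): row 1 has {H,Li,C}; column 4 has {He,Be,C,N} → B.
Cell (r3,c4): row 3 has {He,Li,B}; column 4 has {He,Be,B,C,N} → H.
Cell (r3,c7): row 3 has {H,He,Li,B}; column 7 has {Li,C,N} → Be.
Cell (r4,c4): row 4 is empty so far; column 4 has {H,He,Be,B,C,N} → Li.
Cell (r7,c3): row 7 has {Be,B,N}; column 3 has {H,He,Li,N} → C.
Cell (r1,c3): row 1 has {H,Li,B,C}; column 3 has {H,He,Li,C,N} → Be.
Cell (r1,c6): row 1 has {H,Li,Be,B,C}; column 6 has {He} → N.
Cell (r3,c6): row 3 has {H,He,Li,Be,B}; column 6 has {He,N} → C.
Cell (r4,c3): row 4 has {Li}; column 3 has {H,He,Li,Be,C,N} → B.
Cell (r7,c1): row 7 has {Be,B,C,N}; column 1 has {H,Li,Be} → He.
Cell (r1,c5): row 1 has {H,Li,Be,B,C,N}; column 5 has {B} → He.
Cell (r3,c2): row 3 has {H,He,Li,Be,B,C}; column 2 has {Li,Be,B} → N.
Cell (r2,c2): row 2 has {H,Be,C}; column 2 has {Li,Be,B,N} → He.
Cell (r2,c7): row 2 has {H,He,Be,C}; column 7 has {Li,Be,C,N} → B.
Cell (r6,c7): row 6 has {He,Li,N}; column 7 has {Li,Be,B,C,N} → H.
Cell (r2,c6): row 2 has {H,He,Be,B,C}; column 6 has {He,C,N} → Li.
Cell (r4,c7): row 4 has {Li,B}; column 7 has {H,Li,Be,B,C,N} → He.
Cell (r6,c2): row 6 has {H,He,Li,N}; column 2 has {He,Li,Be,B,N} → C.
Cell (r6,c5): row 6 has {H,He,Li,C,N}; column 5 has {He,B} → Be.
Cell (r7,c6): row 7 has {He,Be,B,C,N}; column 6 has {He,Li,C,N} → H.
Cell (r2,c5): row 2 has {H,He,Li,Be,B,C}; column 5 has {He,Be,B} → N.
Cell (r4,c2): row 4 has {He,Li,B}; column 2 has {He,Li,Be,B,C,N} → H.
Cell (r4,c5): row 4 has {H,He,Li,B}; column 5 has {He,Be,B,N} → C.
Cell (r4,c6): row 4 has {H,He,Li,B,C}; column 6 has {H,He,Li,C,N} → Be.
Cell (r5,c5): row 5 has {He,Li,Be,N}; column 5 has {He,Be,B,C,N} → H.
Cell (r5,c6): row 5 has {H,He,Li,Be,N}; column 6 has {H,He,Li,Be,C,N} → B.
Cell (r6,c1): row 6 has {H,He,Li,Be,C,N}; column 1 has {H,He,Li,Be} → B.
Cell (r7,c5): row 7 has {H,He,Be,B,C,N}; column 5 has {H,He,Be,B,C,N} → Li.
Cell (r4,c1): row 4 has {H,He,Li,Be,B,C}; column 1 has {H,He,Li,Be,B} → N.
Cell (r5,c1): row 5 has {H,He,Li,Be,B,N}; column 1 has {H,He,Li,Be,B,N} → C.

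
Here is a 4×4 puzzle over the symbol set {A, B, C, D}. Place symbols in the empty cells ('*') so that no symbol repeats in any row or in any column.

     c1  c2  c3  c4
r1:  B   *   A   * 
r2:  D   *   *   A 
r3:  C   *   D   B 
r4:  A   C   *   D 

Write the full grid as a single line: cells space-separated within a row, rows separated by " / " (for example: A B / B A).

(r1,c2): row 1 has {A,B}; column 2 has {C}, so it must be D.
(r1,c4): row 1 has {A,B,D}; column 4 has {A,B,D}, so it must be C.
(r2,c2): row 2 has {A,D}; column 2 has {C,D}, so it must be B.
(r2,c3): row 2 has {A,B,D}; column 3 has {A,D}, so it must be C.
(r3,c2): row 3 has {B,C,D}; column 2 has {B,C,D}, so it must be A.
(r4,c3): row 4 has {A,C,D}; column 3 has {A,C,D}, so it must be B.

B D A C / D B C A / C A D B / A C B D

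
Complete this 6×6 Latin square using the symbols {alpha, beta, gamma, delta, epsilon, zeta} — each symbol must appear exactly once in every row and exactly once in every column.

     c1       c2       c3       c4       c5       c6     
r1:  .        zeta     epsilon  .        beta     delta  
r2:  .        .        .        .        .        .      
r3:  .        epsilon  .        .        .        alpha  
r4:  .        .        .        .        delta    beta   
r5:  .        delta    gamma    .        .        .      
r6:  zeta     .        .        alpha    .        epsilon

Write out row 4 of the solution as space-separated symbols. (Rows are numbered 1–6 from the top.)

(r1,c4) = gamma
(r5,c6) = zeta
(r6,c5) = gamma
(r1,c1) = alpha
(r2,c6) = gamma
(r3,c5) = zeta
(r6,c2) = beta
(r6,c3) = delta
(r2,c2) = alpha
(r2,c5) = epsilon
(r3,c3) = beta
(r3,c4) = delta
(r4,c2) = gamma
(r5,c5) = alpha
(r2,c3) = zeta
(r2,c4) = beta
(r3,c1) = gamma
(r4,c1) = epsilon
(r4,c3) = alpha
(r4,c4) = zeta

epsilon gamma alpha zeta delta beta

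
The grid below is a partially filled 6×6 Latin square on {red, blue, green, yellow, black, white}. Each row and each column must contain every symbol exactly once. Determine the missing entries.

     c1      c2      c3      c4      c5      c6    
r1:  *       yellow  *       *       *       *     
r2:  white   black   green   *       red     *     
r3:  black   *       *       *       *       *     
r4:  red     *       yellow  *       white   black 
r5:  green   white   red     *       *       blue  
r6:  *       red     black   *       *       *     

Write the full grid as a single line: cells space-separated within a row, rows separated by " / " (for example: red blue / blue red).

blue yellow white black green red / white black green blue red yellow / black green blue red yellow white / red blue yellow green white black / green white red yellow black blue / yellow red black white blue green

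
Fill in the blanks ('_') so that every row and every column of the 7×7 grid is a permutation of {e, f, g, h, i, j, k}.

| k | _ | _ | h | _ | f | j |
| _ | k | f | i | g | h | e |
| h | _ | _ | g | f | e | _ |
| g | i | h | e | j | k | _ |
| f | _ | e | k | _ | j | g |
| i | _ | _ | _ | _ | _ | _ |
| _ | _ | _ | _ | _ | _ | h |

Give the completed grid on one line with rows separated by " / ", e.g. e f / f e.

k g i h e f j / j k f i g h e / h j k g f e i / g i h e j k f / f h e k i j g / i e j f h g k / e f g j k i h

Cell (r2,c1): row 2 has {e,f,g,h,i,k}; column 1 has {f,g,h,i,k} → j.
Cell (r3,c2): row 3 has {e,f,g,h}; column 2 has {i,k} → j.
Cell (r4,c7): row 4 has {e,g,h,i,j,k}; column 7 has {e,g,h,j} → f.
Cell (r5,c2): row 5 has {e,f,g,j,k}; column 2 has {i,j,k} → h.
Cell (r5,c5): row 5 has {e,f,g,h,j,k}; column 5 has {f,g,j} → i.
Cell (r6,c6): row 6 has {i}; column 6 has {e,f,h,j,k} → g.
Cell (r6,c7): row 6 has {g,i}; column 7 has {e,f,g,h,j} → k.
Cell (r7,c1): row 7 has {h}; column 1 has {f,g,h,i,j,k} → e.
Cell (r7,c5): row 7 has {e,h}; column 5 has {f,g,i,j} → k.
Cell (r7,c6): row 7 has {e,h,k}; column 6 has {e,f,g,h,j,k} → i.
Cell (r1,c5): row 1 has {f,h,j,k}; column 5 has {f,g,i,j,k} → e.
Cell (r3,c7): row 3 has {e,f,g,h,j}; column 7 has {e,f,g,h,j,k} → i.
Cell (r6,c3): row 6 has {g,i,k}; column 3 has {e,f,h} → j.
Cell (r6,c4): row 6 has {g,i,j,k}; column 4 has {e,g,h,i,k} → f.
Cell (r6,c5): row 6 has {f,g,i,j,k}; column 5 has {e,f,g,i,j,k} → h.
Cell (r7,c3): row 7 has {e,h,i,k}; column 3 has {e,f,h,j} → g.
Cell (r7,c4): row 7 has {e,g,h,i,k}; column 4 has {e,f,g,h,i,k} → j.
Cell (r1,c2): row 1 has {e,f,h,j,k}; column 2 has {h,i,j,k} → g.
Cell (r1,c3): row 1 has {e,f,g,h,j,k}; column 3 has {e,f,g,h,j} → i.
Cell (r3,c3): row 3 has {e,f,g,h,i,j}; column 3 has {e,f,g,h,i,j} → k.
Cell (r6,c2): row 6 has {f,g,h,i,j,k}; column 2 has {g,h,i,j,k} → e.
Cell (r7,c2): row 7 has {e,g,h,i,j,k}; column 2 has {e,g,h,i,j,k} → f.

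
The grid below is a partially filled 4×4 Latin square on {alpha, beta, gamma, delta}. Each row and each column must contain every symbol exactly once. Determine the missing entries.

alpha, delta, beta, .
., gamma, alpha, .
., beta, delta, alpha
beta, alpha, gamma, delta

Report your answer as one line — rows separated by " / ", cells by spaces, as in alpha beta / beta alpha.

(r1,c4) = gamma
(r2,c1) = delta
(r2,c4) = beta
(r3,c1) = gamma

alpha delta beta gamma / delta gamma alpha beta / gamma beta delta alpha / beta alpha gamma delta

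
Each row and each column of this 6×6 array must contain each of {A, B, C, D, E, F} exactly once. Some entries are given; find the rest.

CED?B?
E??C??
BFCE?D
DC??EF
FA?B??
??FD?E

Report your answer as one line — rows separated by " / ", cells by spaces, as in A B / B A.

C E D F B A / E D A C F B / B F C E A D / D C B A E F / F A E B D C / A B F D C E

(r1,c6) = A
(r2,c6) = B
(r3,c5) = A
(r4,c4) = A
(r5,c3) = E
(r5,c6) = C
(r6,c1) = A
(r6,c2) = B
(r6,c5) = C
(r1,c4) = F
(r2,c2) = D
(r2,c3) = A
(r2,c5) = F
(r4,c3) = B
(r5,c5) = D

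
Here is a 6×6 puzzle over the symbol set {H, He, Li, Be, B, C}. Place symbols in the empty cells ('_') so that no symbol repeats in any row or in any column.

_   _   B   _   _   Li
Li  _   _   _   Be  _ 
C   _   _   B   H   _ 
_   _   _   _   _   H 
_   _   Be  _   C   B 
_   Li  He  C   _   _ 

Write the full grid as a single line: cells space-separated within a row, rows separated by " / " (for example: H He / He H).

Be C B H He Li / Li B H He Be C / C Be Li B H He / B He C Be Li H / He H Be Li C B / H Li He C B Be

(r1,c5) = He
(r3,c3) = Li
(r4,c3) = C
(r6,c5) = B
(r6,c6) = Be
(r2,c3) = H
(r2,c4) = He
(r2,c6) = C
(r3,c6) = He
(r4,c5) = Li
(r6,c1) = H
(r1,c1) = Be
(r1,c4) = H
(r2,c2) = B
(r3,c2) = Be
(r4,c2) = He
(r4,c4) = Be
(r5,c1) = He
(r5,c2) = H
(r5,c4) = Li
(r1,c2) = C
(r4,c1) = B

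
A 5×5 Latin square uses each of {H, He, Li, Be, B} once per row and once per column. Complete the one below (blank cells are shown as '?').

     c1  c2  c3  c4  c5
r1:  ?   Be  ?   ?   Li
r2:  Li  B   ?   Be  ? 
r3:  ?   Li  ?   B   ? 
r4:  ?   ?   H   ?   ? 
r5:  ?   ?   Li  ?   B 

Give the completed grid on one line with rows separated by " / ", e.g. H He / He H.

He Be B H Li / Li B He Be H / H Li Be B He / B He H Li Be / Be H Li He B

At row 2, column 3: row 2 has {Li,Be,B}; column 3 has {H,Li}; that leaves He.
At row 2, column 5: row 2 has {He,Li,Be,B}; column 5 has {Li,B}; that leaves H.
At row 3, column 3: row 3 has {Li,B}; column 3 has {H,He,Li}; that leaves Be.
At row 3, column 5: row 3 has {Li,Be,B}; column 5 has {H,Li,B}; that leaves He.
At row 4, column 2: row 4 has {H}; column 2 has {Li,Be,B}; that leaves He.
At row 4, column 4: row 4 has {H,He}; column 4 has {Be,B}; that leaves Li.
At row 4, column 5: row 4 has {H,He,Li}; column 5 has {H,He,Li,B}; that leaves Be.
At row 5, column 2: row 5 has {Li,B}; column 2 has {He,Li,Be,B}; that leaves H.
At row 5, column 4: row 5 has {H,Li,B}; column 4 has {Li,Be,B}; that leaves He.
At row 1, column 3: row 1 has {Li,Be}; column 3 has {H,He,Li,Be}; that leaves B.
At row 1, column 4: row 1 has {Li,Be,B}; column 4 has {He,Li,Be,B}; that leaves H.
At row 3, column 1: row 3 has {He,Li,Be,B}; column 1 has {Li}; that leaves H.
At row 4, column 1: row 4 has {H,He,Li,Be}; column 1 has {H,Li}; that leaves B.
At row 5, column 1: row 5 has {H,He,Li,B}; column 1 has {H,Li,B}; that leaves Be.
At row 1, column 1: row 1 has {H,Li,Be,B}; column 1 has {H,Li,Be,B}; that leaves He.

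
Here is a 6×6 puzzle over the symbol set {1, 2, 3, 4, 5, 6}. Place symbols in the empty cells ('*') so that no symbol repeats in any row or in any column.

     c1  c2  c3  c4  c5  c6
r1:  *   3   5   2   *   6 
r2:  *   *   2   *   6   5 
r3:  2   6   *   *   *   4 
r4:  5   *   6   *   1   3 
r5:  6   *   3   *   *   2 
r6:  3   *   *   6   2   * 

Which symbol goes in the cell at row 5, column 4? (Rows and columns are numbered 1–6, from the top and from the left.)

1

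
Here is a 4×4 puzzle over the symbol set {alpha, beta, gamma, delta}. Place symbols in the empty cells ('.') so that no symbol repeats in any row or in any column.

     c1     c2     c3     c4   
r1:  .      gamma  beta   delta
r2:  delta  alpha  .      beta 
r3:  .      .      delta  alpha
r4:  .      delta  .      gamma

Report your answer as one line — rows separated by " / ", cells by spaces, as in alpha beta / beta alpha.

alpha gamma beta delta / delta alpha gamma beta / gamma beta delta alpha / beta delta alpha gamma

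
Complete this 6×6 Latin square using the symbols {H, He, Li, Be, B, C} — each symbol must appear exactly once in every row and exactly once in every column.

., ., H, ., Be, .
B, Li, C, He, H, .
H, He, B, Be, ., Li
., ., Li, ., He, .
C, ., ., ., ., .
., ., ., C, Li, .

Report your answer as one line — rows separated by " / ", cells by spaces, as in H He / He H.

Li C H B Be He / B Li C He H Be / H He B Be C Li / Be B Li H He C / C Be He Li B H / He H Be C Li B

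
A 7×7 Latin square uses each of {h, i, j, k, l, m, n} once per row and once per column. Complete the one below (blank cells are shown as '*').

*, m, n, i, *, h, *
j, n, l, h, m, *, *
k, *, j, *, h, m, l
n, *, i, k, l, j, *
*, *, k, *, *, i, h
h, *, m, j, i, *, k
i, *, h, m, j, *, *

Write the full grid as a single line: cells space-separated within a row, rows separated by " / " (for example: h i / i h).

(r1,c1) = l
(r1,c5) = k
(r1,c7) = j
(r2,c6) = k
(r2,c7) = i
(r3,c2) = i
(r3,c4) = n
(r4,c2) = h
(r4,c7) = m
(r5,c1) = m
(r5,c4) = l
(r5,c5) = n
(r6,c2) = l
(r6,c6) = n
(r7,c2) = k
(r7,c6) = l
(r7,c7) = n
(r5,c2) = j

l m n i k h j / j n l h m k i / k i j n h m l / n h i k l j m / m j k l n i h / h l m j i n k / i k h m j l n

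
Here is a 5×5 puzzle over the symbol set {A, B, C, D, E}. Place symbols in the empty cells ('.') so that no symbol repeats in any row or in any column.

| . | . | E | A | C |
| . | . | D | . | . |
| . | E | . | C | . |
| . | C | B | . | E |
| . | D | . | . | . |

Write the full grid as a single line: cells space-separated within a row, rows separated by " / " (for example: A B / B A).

D B E A C / C A D E B / B E A C D / A C B D E / E D C B A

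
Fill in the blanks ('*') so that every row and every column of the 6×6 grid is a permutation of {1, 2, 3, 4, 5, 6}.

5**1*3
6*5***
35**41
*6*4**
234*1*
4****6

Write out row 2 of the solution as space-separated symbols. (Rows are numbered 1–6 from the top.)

6 1 5 3 2 4

(r4,c1) = 1
(r5,c6) = 5
(r4,c6) = 2
(r5,c4) = 6
(r2,c6) = 4
(r3,c4) = 2
(r4,c3) = 3
(r4,c5) = 5
(r2,c4) = 3
(r2,c5) = 2
(r3,c3) = 6
(r6,c4) = 5
(r6,c5) = 3
(r1,c3) = 2
(r1,c5) = 6
(r2,c2) = 1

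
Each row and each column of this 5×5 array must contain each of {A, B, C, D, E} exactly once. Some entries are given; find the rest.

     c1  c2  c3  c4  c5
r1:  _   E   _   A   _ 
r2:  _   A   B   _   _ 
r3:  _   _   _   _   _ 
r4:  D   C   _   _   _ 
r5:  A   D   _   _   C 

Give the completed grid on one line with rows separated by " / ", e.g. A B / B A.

B E C A D / C A B D E / E B D C A / D C A E B / A D E B C

(r3,c2): row 3 is empty so far; column 2 has {A,C,D,E}, so it must be B.
(r5,c3): row 5 has {A,C,D}; column 3 has {B}, so it must be E.
(r5,c4): row 5 has {A,C,D,E}; column 4 has {A}, so it must be B.
(r4,c3): row 4 has {C,D}; column 3 has {B,E}, so it must be A.
(r4,c4): row 4 has {A,C,D}; column 4 has {A,B}, so it must be E.
(r4,c5): row 4 has {A,C,D,E}; column 5 has {C}, so it must be B.
(r1,c5): row 1 has {A,E}; column 5 has {B,C}, so it must be D.
(r2,c5): row 2 has {A,B}; column 5 has {B,C,D}, so it must be E.
(r3,c5): row 3 has {B}; column 5 has {B,C,D,E}, so it must be A.
(r1,c3): row 1 has {A,D,E}; column 3 has {A,B,E}, so it must be C.
(r2,c1): row 2 has {A,B,E}; column 1 has {A,D}, so it must be C.
(r2,c4): row 2 has {A,B,C,E}; column 4 has {A,B,E}, so it must be D.
(r3,c1): row 3 has {A,B}; column 1 has {A,C,D}, so it must be E.
(r3,c3): row 3 has {A,B,E}; column 3 has {A,B,C,E}, so it must be D.
(r3,c4): row 3 has {A,B,D,E}; column 4 has {A,B,D,E}, so it must be C.
(r1,c1): row 1 has {A,C,D,E}; column 1 has {A,C,D,E}, so it must be B.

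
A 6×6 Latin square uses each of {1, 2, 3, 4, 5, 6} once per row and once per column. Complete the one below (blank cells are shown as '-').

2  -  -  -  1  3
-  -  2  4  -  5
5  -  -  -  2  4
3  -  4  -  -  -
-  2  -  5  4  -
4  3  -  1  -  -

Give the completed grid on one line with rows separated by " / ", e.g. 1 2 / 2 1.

2 4 5 6 1 3 / 6 1 2 4 3 5 / 5 6 1 3 2 4 / 3 5 4 2 6 1 / 1 2 3 5 4 6 / 4 3 6 1 5 2

(r1,c4) = 6
(r3,c4) = 3
(r4,c4) = 2
(r1,c3) = 5
(r6,c3) = 6
(r6,c5) = 5
(r6,c6) = 2
(r1,c2) = 4
(r3,c3) = 1
(r4,c5) = 6
(r4,c6) = 1
(r5,c3) = 3
(r5,c6) = 6
(r2,c5) = 3
(r3,c2) = 6
(r4,c2) = 5
(r5,c1) = 1
(r2,c1) = 6
(r2,c2) = 1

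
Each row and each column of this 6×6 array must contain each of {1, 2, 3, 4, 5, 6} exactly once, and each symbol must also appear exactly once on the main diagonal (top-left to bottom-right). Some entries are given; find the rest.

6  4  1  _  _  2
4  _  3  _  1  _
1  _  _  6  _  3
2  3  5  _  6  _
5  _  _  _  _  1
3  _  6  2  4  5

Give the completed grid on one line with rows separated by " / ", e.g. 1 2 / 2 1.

6 4 1 3 5 2 / 4 2 3 5 1 6 / 1 5 4 6 2 3 / 2 3 5 1 6 4 / 5 6 2 4 3 1 / 3 1 6 2 4 5

(r2,c2) = 2
(r2,c4) = 5
(r2,c6) = 6
(r3,c2) = 5
(r3,c3) = 4
(r3,c5) = 2
(r4,c4) = 1
(r4,c6) = 4
(r5,c2) = 6
(r5,c3) = 2
(r5,c5) = 3
(r6,c2) = 1
(r1,c4) = 3
(r1,c5) = 5
(r5,c4) = 4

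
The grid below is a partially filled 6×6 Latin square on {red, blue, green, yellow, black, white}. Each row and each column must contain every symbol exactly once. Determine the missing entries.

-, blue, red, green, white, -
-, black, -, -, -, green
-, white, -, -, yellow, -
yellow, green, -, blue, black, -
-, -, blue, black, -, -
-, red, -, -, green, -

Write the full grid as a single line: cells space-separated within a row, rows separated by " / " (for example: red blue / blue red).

black blue red green white yellow / red black yellow white blue green / blue white green red yellow black / yellow green white blue black red / green yellow blue black red white / white red black yellow green blue

Cell (r1,c1): row 1 has {red,blue,green,white}; column 1 has {yellow} → black.
Cell (r1,c6): row 1 has {red,blue,green,black,white}; column 6 has {green} → yellow.
Cell (r3,c4): row 3 has {yellow,white}; column 4 has {blue,green,black} → red.
Cell (r4,c3): row 4 has {blue,green,yellow,black}; column 3 has {red,blue} → white.
Cell (r4,c6): row 4 has {blue,green,yellow,black,white}; column 6 has {green,yellow} → red.
Cell (r5,c2): row 5 has {blue,black}; column 2 has {red,blue,green,black,white} → yellow.
Cell (r5,c5): row 5 has {blue,yellow,black}; column 5 has {green,yellow,black,white} → red.
Cell (r5,c6): row 5 has {red,blue,yellow,black}; column 6 has {red,green,yellow} → white.
Cell (r2,c3): row 2 has {green,black}; column 3 has {red,blue,white} → yellow.
Cell (r2,c4): row 2 has {green,yellow,black}; column 4 has {red,blue,green,black} → white.
Cell (r2,c5): row 2 has {green,yellow,black,white}; column 5 has {red,green,yellow,black,white} → blue.
Cell (r5,c1): row 5 has {red,blue,yellow,black,white}; column 1 has {yellow,black} → green.
Cell (r6,c3): row 6 has {red,green}; column 3 has {red,blue,yellow,white} → black.
Cell (r6,c4): row 6 has {red,green,black}; column 4 has {red,blue,green,black,white} → yellow.
Cell (r6,c6): row 6 has {red,green,yellow,black}; column 6 has {red,green,yellow,white} → blue.
Cell (r2,c1): row 2 has {blue,green,yellow,black,white}; column 1 has {green,yellow,black} → red.
Cell (r3,c1): row 3 has {red,yellow,white}; column 1 has {red,green,yellow,black} → blue.
Cell (r3,c3): row 3 has {red,blue,yellow,white}; column 3 has {red,blue,yellow,black,white} → green.
Cell (r3,c6): row 3 has {red,blue,green,yellow,white}; column 6 has {red,blue,green,yellow,white} → black.
Cell (r6,c1): row 6 has {red,blue,green,yellow,black}; column 1 has {red,blue,green,yellow,black} → white.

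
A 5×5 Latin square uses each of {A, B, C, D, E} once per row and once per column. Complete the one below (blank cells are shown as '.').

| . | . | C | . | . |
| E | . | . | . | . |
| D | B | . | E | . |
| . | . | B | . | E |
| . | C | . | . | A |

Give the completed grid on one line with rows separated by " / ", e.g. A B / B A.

A E C B D / E A D C B / D B A E C / C D B A E / B C E D A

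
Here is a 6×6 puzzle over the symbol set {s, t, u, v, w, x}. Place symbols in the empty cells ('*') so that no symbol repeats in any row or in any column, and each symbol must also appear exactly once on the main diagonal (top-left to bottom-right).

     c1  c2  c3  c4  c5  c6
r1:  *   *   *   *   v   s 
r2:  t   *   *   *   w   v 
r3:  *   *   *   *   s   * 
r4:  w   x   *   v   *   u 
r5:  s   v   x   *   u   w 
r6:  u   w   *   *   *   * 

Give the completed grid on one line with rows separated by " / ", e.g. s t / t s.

x u t w v s / t s u x w v / v t w u s x / w x s v t u / s v x t u w / u w v s x t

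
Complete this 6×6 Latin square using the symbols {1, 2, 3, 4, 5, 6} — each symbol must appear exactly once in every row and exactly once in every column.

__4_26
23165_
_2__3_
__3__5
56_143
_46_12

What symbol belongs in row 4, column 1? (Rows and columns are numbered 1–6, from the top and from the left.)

4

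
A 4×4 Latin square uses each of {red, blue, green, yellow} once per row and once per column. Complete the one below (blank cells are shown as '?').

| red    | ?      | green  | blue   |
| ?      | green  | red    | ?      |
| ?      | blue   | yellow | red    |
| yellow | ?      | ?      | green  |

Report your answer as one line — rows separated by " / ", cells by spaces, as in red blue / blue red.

(r1,c2) = yellow
(r2,c1) = blue
(r2,c4) = yellow
(r3,c1) = green
(r4,c2) = red
(r4,c3) = blue

red yellow green blue / blue green red yellow / green blue yellow red / yellow red blue green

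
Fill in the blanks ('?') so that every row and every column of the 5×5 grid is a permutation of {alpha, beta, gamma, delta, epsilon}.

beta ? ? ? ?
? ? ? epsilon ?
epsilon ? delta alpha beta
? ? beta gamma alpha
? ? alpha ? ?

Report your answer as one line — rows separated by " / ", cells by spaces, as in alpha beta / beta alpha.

At row 1, column 4: row 1 has {beta}; column 4 has {alpha,gamma,epsilon}; that leaves delta.
At row 2, column 3: row 2 has {epsilon}; column 3 has {alpha,beta,delta}; that leaves gamma.
At row 2, column 5: row 2 has {gamma,epsilon}; column 5 has {alpha,beta}; that leaves delta.
At row 3, column 2: row 3 has {alpha,beta,delta,epsilon}; column 2 is empty so far; that leaves gamma.
At row 4, column 1: row 4 has {alpha,beta,gamma}; column 1 has {beta,epsilon}; that leaves delta.
At row 4, column 2: row 4 has {alpha,beta,gamma,delta}; column 2 has {gamma}; that leaves epsilon.
At row 5, column 1: row 5 has {alpha}; column 1 has {beta,delta,epsilon}; that leaves gamma.
At row 5, column 4: row 5 has {alpha,gamma}; column 4 has {alpha,gamma,delta,epsilon}; that leaves beta.
At row 5, column 5: row 5 has {alpha,beta,gamma}; column 5 has {alpha,beta,delta}; that leaves epsilon.
At row 1, column 2: row 1 has {beta,delta}; column 2 has {gamma,epsilon}; that leaves alpha.
At row 1, column 3: row 1 has {alpha,beta,delta}; column 3 has {alpha,beta,gamma,delta}; that leaves epsilon.
At row 1, column 5: row 1 has {alpha,beta,delta,epsilon}; column 5 has {alpha,beta,delta,epsilon}; that leaves gamma.
At row 2, column 1: row 2 has {gamma,delta,epsilon}; column 1 has {beta,gamma,delta,epsilon}; that leaves alpha.
At row 2, column 2: row 2 has {alpha,gamma,delta,epsilon}; column 2 has {alpha,gamma,epsilon}; that leaves beta.
At row 5, column 2: row 5 has {alpha,beta,gamma,epsilon}; column 2 has {alpha,beta,gamma,epsilon}; that leaves delta.

beta alpha epsilon delta gamma / alpha beta gamma epsilon delta / epsilon gamma delta alpha beta / delta epsilon beta gamma alpha / gamma delta alpha beta epsilon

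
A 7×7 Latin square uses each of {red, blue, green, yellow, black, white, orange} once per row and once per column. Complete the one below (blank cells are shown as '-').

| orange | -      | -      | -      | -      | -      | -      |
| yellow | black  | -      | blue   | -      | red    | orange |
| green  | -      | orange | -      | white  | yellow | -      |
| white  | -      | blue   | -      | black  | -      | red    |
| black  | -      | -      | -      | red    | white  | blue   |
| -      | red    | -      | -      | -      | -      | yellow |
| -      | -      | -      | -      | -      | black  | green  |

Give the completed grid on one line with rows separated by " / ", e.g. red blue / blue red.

orange green red black yellow blue white / yellow black white blue green red orange / green blue orange red white yellow black / white yellow blue green black orange red / black orange green yellow red white blue / blue red black white orange green yellow / red white yellow orange blue black green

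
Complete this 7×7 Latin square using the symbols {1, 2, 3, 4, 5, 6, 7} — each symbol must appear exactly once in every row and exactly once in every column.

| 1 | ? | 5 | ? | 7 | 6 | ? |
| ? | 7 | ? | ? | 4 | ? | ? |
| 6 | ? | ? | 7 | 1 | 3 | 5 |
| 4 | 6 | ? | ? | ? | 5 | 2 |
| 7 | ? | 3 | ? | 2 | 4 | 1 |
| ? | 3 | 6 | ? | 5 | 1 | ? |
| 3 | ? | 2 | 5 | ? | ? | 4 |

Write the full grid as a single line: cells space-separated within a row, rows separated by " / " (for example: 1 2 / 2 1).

1 4 5 2 7 6 3 / 5 7 1 3 4 2 6 / 6 2 4 7 1 3 5 / 4 6 7 1 3 5 2 / 7 5 3 6 2 4 1 / 2 3 6 4 5 1 7 / 3 1 2 5 6 7 4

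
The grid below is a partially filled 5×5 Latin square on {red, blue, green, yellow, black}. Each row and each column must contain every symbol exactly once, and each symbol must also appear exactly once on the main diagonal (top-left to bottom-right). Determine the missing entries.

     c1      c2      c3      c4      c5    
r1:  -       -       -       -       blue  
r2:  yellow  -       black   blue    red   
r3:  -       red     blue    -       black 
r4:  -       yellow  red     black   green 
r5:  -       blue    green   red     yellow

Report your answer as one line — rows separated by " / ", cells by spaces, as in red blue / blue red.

red black yellow green blue / yellow green black blue red / green red blue yellow black / blue yellow red black green / black blue green red yellow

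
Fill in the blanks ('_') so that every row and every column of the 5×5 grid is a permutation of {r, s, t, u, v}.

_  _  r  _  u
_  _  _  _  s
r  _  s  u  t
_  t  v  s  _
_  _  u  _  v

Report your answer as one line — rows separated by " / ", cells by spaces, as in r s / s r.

Cell (r2,c3): row 2 has {s}; column 3 has {r,s,u,v} → t.
Cell (r3,c2): row 3 has {r,s,t,u}; column 2 has {t} → v.
Cell (r4,c1): row 4 has {s,t,v}; column 1 has {r} → u.
Cell (r4,c5): row 4 has {s,t,u,v}; column 5 has {s,t,u,v} → r.
Cell (r1,c2): row 1 has {r,u}; column 2 has {t,v} → s.
Cell (r2,c1): row 2 has {s,t}; column 1 has {r,u} → v.
Cell (r2,c4): row 2 has {s,t,v}; column 4 has {s,u} → r.
Cell (r5,c2): row 5 has {u,v}; column 2 has {s,t,v} → r.
Cell (r5,c4): row 5 has {r,u,v}; column 4 has {r,s,u} → t.
Cell (r1,c1): row 1 has {r,s,u}; column 1 has {r,u,v} → t.
Cell (r1,c4): row 1 has {r,s,t,u}; column 4 has {r,s,t,u} → v.
Cell (r2,c2): row 2 has {r,s,t,v}; column 2 has {r,s,t,v} → u.
Cell (r5,c1): row 5 has {r,t,u,v}; column 1 has {r,t,u,v} → s.

t s r v u / v u t r s / r v s u t / u t v s r / s r u t v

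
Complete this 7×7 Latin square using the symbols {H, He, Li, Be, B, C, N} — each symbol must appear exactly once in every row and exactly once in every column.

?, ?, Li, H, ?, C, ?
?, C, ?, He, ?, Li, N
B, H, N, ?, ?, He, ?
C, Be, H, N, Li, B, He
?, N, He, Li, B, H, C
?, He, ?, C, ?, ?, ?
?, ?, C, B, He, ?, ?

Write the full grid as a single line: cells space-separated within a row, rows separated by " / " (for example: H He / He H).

He B Li H N C Be / H C B He Be Li N / B H N Be C He Li / C Be H N Li B He / Be N He Li B H C / Li He Be C H N B / N Li C B He Be H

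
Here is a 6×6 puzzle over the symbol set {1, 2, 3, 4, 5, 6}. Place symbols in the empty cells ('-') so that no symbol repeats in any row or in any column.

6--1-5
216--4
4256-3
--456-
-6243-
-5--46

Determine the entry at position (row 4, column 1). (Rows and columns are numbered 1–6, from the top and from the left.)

1

At row 1, column 3: row 1 has {1,5,6}; column 3 has {2,4,5,6}; that leaves 3.
At row 1, column 5: row 1 has {1,3,5,6}; column 5 has {3,4,6}; that leaves 2.
At row 2, column 4: row 2 has {1,2,4,6}; column 4 has {1,4,5,6}; that leaves 3.
At row 2, column 5: row 2 has {1,2,3,4,6}; column 5 has {2,3,4,6}; that leaves 5.
At row 3, column 5: row 3 has {2,3,4,5,6}; column 5 has {2,3,4,5,6}; that leaves 1.
At row 4, column 2: row 4 has {4,5,6}; column 2 has {1,2,5,6}; that leaves 3.
At row 5, column 6: row 5 has {2,3,4,6}; column 6 has {3,4,5,6}; that leaves 1.
At row 6, column 3: row 6 has {4,5,6}; column 3 has {2,3,4,5,6}; that leaves 1.
At row 6, column 4: row 6 has {1,4,5,6}; column 4 has {1,3,4,5,6}; that leaves 2.
At row 1, column 2: row 1 has {1,2,3,5,6}; column 2 has {1,2,3,5,6}; that leaves 4.
At row 4, column 1: row 4 has {3,4,5,6}; column 1 has {2,4,6}; that leaves 1.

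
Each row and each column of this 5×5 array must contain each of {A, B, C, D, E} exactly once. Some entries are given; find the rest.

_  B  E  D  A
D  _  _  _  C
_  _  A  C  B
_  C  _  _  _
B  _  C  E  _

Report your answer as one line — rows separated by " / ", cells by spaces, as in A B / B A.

(r1,c1) = C
(r2,c3) = B
(r2,c4) = A
(r3,c1) = E
(r3,c2) = D
(r4,c1) = A
(r4,c3) = D
(r4,c4) = B
(r4,c5) = E
(r5,c2) = A
(r5,c5) = D
(r2,c2) = E

C B E D A / D E B A C / E D A C B / A C D B E / B A C E D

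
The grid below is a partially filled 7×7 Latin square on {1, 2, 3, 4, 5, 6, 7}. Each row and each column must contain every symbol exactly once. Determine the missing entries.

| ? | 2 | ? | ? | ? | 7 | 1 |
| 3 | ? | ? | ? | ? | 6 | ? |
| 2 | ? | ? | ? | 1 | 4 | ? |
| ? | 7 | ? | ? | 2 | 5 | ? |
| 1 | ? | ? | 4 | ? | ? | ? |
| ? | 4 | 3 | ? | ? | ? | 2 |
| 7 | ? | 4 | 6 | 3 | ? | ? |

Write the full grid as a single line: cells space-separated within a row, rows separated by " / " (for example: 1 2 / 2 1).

row 6 has {2,3,4}; column 6 has {4,5,6,7} — only 1 is left for (r6,c6).
row 7 has {3,4,6,7}; column 6 has {1,4,5,6,7} — only 2 is left for (r7,c6).
row 7 has {2,3,4,6,7}; column 7 has {1,2} — only 5 is left for (r7,c7).
row 5 has {1,4}; column 6 has {1,2,4,5,6,7} — only 3 is left for (r5,c6).
row 7 has {2,3,4,5,6,7}; column 2 has {2,4,7} — only 1 is left for (r7,c2).
row 2 has {3,6}; column 2 has {1,2,4,7} — only 5 is left for (r2,c2).
row 5 has {1,3,4}; column 2 has {1,2,4,5,7} — only 6 is left for (r5,c2).
row 5 has {1,3,4,6}; column 7 has {1,2,5} — only 7 is left for (r5,c7).
row 2 has {3,5,6}; column 7 has {1,2,5,7} — only 4 is left for (r2,c7).
row 3 has {1,2,4}; column 2 has {1,2,4,5,6,7} — only 3 is left for (r3,c2).
row 3 has {1,2,3,4}; column 7 has {1,2,4,5,7} — only 6 is left for (r3,c7).
row 4 has {2,5,7}; column 7 has {1,2,4,5,6,7} — only 3 is left for (r4,c7).
row 5 has {1,3,4,6,7}; column 5 has {1,2,3} — only 5 is left for (r5,c5).
row 2 has {3,4,5,6}; column 5 has {1,2,3,5} — only 7 is left for (r2,c5).
row 4 has {2,3,5,7}; column 4 has {4,6} — only 1 is left for (r4,c4).
row 5 has {1,3,4,5,6,7}; column 3 has {3,4} — only 2 is left for (r5,c3).
row 6 has {1,2,3,4}; column 5 has {1,2,3,5,7} — only 6 is left for (r6,c5).
row 1 has {1,2,7}; column 5 has {1,2,3,5,6,7} — only 4 is left for (r1,c5).
row 2 has {3,4,5,6,7}; column 3 has {2,3,4} — only 1 is left for (r2,c3).
row 2 has {1,3,4,5,6,7}; column 4 has {1,4,6} — only 2 is left for (r2,c4).
row 4 has {1,2,3,5,7}; column 3 has {1,2,3,4} — only 6 is left for (r4,c3).
row 6 has {1,2,3,4,6}; column 1 has {1,2,3,7} — only 5 is left for (r6,c1).
row 6 has {1,2,3,4,5,6}; column 4 has {1,2,4,6} — only 7 is left for (r6,c4).
row 1 has {1,2,4,7}; column 1 has {1,2,3,5,7} — only 6 is left for (r1,c1).
row 1 has {1,2,4,6,7}; column 3 has {1,2,3,4,6} — only 5 is left for (r1,c3).
row 1 has {1,2,4,5,6,7}; column 4 has {1,2,4,6,7} — only 3 is left for (r1,c4).
row 3 has {1,2,3,4,6}; column 3 has {1,2,3,4,5,6} — only 7 is left for (r3,c3).
row 3 has {1,2,3,4,6,7}; column 4 has {1,2,3,4,6,7} — only 5 is left for (r3,c4).
row 4 has {1,2,3,5,6,7}; column 1 has {1,2,3,5,6,7} — only 4 is left for (r4,c1).

6 2 5 3 4 7 1 / 3 5 1 2 7 6 4 / 2 3 7 5 1 4 6 / 4 7 6 1 2 5 3 / 1 6 2 4 5 3 7 / 5 4 3 7 6 1 2 / 7 1 4 6 3 2 5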